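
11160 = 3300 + 7860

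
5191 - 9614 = - 4423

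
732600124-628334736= 104265388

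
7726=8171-445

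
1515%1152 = 363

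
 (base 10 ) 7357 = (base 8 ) 16275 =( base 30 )857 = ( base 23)dkk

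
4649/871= 5 + 294/871= 5.34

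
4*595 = 2380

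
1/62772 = 1/62772 = 0.00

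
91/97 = 91/97 = 0.94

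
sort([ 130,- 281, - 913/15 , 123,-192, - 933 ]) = [ - 933, - 281 ,  -  192,- 913/15,123,130 ] 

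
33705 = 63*535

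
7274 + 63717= 70991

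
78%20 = 18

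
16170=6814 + 9356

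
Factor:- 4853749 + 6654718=1800969 = 3^1*23^1 * 43^1*607^1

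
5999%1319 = 723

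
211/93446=211/93446 = 0.00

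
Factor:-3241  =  -7^1*463^1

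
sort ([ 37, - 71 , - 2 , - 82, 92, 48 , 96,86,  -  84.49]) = [ - 84.49, - 82, - 71, - 2,37, 48,86 , 92 , 96 ] 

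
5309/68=78 + 5/68 = 78.07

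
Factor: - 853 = - 853^1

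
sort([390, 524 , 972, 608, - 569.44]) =[ - 569.44, 390,524, 608,972 ] 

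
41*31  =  1271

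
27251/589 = 27251/589 = 46.27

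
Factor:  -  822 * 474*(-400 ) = 2^6*3^2*5^2 * 79^1*137^1= 155851200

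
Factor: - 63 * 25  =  -3^2*5^2*7^1 = - 1575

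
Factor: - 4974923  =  - 23^1*163^1*1327^1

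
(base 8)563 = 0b101110011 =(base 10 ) 371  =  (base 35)al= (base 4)11303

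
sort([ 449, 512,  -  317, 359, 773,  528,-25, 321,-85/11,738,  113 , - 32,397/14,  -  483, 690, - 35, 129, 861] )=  [ - 483, - 317, - 35,-32,-25,-85/11,397/14, 113, 129,  321, 359,449,512,  528, 690,738, 773,861]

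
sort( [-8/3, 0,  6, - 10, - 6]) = [ - 10, - 6 , - 8/3,0 , 6]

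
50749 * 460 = 23344540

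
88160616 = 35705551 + 52455065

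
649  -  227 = 422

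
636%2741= 636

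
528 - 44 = 484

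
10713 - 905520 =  - 894807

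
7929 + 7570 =15499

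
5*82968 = 414840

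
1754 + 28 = 1782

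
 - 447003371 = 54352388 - 501355759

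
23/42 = 23/42 = 0.55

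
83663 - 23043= 60620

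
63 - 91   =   - 28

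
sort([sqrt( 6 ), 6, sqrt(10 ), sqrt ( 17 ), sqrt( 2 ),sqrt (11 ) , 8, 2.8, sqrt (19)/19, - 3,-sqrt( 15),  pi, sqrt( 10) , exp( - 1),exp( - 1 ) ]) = [ - sqrt( 15 ),  -  3, sqrt(  19 ) /19,  exp (-1), exp(  -  1), sqrt(2 ),sqrt(6 ),  2.8,pi,sqrt( 10), sqrt( 10),sqrt( 11), sqrt(17 ), 6,  8 ]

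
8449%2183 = 1900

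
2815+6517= 9332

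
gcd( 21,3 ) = 3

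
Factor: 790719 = 3^1*263573^1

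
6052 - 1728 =4324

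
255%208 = 47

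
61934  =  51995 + 9939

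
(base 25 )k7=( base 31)gb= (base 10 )507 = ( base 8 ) 773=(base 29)HE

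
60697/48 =60697/48 = 1264.52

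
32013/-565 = - 32013/565=- 56.66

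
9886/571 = 17 + 179/571 = 17.31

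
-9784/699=-14 + 2/699 = - 14.00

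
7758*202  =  1567116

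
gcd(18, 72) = 18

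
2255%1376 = 879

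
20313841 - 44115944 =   -  23802103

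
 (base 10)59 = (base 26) 27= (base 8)73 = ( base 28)23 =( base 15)3E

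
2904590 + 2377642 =5282232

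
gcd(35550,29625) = 5925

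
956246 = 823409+132837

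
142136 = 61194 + 80942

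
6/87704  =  3/43852 = 0.00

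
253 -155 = 98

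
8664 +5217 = 13881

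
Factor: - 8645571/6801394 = - 2^(  -  1) * 3^2 * 11^2*467^1*200041^( - 1 ) = - 508563/400082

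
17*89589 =1523013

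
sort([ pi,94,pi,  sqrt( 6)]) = [ sqrt( 6), pi  ,  pi,94 ] 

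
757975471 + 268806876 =1026782347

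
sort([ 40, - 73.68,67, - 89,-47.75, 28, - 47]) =[ - 89, - 73.68,  -  47.75,  -  47,28,40,67]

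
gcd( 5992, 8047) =1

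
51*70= 3570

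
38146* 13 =495898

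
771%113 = 93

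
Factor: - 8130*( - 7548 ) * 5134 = 315049142160 = 2^4*3^2*5^1 * 17^2*37^1*151^1* 271^1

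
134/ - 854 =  - 67/427 = - 0.16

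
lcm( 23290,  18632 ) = 93160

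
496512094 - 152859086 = 343653008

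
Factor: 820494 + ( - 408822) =411672 =2^3*3^1*17^1* 1009^1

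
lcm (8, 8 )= 8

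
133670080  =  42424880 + 91245200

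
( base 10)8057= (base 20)102H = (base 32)7RP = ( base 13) 388A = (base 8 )17571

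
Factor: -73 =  - 73^1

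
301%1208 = 301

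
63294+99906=163200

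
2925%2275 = 650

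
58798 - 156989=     -  98191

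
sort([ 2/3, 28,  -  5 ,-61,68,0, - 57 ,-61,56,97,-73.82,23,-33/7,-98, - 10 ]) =[-98 ,-73.82,  -  61,  -  61, - 57, -10, - 5,-33/7, 0, 2/3,23,28,  56,68,97]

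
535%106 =5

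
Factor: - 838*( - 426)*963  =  2^2*3^3*71^1*107^1*419^1 = 343779444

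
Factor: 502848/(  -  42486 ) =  - 2^5*3^3*73^(- 1) = - 864/73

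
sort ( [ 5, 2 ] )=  [ 2, 5] 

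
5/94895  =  1/18979  =  0.00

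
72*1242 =89424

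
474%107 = 46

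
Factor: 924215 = 5^1*184843^1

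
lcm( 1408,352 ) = 1408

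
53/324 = 53/324 = 0.16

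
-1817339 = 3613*(- 503)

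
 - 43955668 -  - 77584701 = 33629033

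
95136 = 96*991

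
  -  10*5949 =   -  59490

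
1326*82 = 108732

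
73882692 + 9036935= 82919627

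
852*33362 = 28424424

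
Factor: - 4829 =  - 11^1*439^1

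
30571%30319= 252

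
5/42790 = 1/8558= 0.00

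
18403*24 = 441672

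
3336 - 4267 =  - 931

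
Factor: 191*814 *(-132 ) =-2^3*3^1*11^2*  37^1*191^1 = - 20522568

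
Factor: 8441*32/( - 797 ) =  - 2^5*23^1*367^1*797^(  -  1)= - 270112/797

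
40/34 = 20/17 = 1.18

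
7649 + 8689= 16338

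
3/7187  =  3/7187 =0.00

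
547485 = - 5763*(-95)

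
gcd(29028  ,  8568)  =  12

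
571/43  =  571/43 = 13.28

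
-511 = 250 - 761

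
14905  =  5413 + 9492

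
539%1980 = 539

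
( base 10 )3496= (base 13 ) 178c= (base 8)6650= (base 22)74k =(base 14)13BA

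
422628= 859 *492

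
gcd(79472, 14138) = 2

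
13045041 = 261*49981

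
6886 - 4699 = 2187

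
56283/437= 128 + 347/437= 128.79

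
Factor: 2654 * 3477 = 2^1 * 3^1*19^1*61^1*1327^1 = 9227958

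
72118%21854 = 6556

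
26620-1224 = 25396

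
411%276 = 135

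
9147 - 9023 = 124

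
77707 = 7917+69790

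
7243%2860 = 1523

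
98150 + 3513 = 101663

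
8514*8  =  68112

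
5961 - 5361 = 600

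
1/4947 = 1/4947 = 0.00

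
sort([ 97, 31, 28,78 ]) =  [28,31,  78, 97]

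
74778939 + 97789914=172568853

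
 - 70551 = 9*(  -  7839 ) 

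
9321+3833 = 13154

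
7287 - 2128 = 5159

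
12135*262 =3179370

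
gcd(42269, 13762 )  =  983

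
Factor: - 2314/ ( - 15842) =13^1*89^(-1 ) = 13/89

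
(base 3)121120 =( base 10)447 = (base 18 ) 16f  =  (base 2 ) 110111111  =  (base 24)IF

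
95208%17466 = 7878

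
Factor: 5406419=239^1*22621^1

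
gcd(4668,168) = 12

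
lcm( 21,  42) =42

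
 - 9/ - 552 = 3/184 = 0.02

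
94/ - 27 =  - 94/27 = - 3.48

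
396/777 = 132/259 = 0.51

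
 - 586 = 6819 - 7405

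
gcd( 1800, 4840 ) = 40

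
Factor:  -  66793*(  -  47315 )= 3160310795=5^1*17^1*3929^1*9463^1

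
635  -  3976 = - 3341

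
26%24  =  2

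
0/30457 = 0 = 0.00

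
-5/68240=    - 1/13648 = -0.00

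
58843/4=14710 + 3/4 = 14710.75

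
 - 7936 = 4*(-1984 ) 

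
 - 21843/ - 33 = 7281/11 = 661.91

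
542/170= 271/85 = 3.19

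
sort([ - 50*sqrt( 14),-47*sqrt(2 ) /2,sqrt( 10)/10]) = [ - 50*sqrt( 14), - 47*sqrt( 2 )/2,  sqrt(10 ) /10] 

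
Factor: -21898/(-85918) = 10949/42959= 7^(-1)*17^( - 1)*19^( - 2 )*10949^1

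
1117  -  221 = 896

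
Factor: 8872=2^3 * 1109^1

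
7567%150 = 67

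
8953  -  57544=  - 48591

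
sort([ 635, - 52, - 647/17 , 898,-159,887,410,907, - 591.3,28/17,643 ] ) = [- 591.3, - 159,- 52 ,- 647/17,28/17,410,635,643, 887,898, 907 ] 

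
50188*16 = 803008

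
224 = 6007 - 5783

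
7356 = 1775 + 5581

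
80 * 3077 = 246160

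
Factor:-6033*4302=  - 25953966 =- 2^1*3^3 * 239^1*2011^1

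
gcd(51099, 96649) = 1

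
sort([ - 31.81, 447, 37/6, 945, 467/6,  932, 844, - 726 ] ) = [ - 726, - 31.81 , 37/6, 467/6,  447 , 844,932 , 945] 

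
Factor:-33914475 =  - 3^2 * 5^2*7^1 * 61^1 * 353^1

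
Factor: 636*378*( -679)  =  -163237032 = -2^3*3^4 * 7^2 *53^1 * 97^1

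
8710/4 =2177 + 1/2 = 2177.50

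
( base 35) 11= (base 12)30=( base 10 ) 36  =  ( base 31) 15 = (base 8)44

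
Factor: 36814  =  2^1*79^1*233^1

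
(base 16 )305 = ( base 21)1FH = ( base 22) 1d3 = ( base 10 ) 773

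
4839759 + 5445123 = 10284882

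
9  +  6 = 15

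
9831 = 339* 29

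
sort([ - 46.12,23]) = [ - 46.12,23]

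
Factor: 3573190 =2^1*5^1*357319^1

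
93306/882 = 15551/147  =  105.79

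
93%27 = 12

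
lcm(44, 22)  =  44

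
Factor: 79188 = 2^2*3^1*6599^1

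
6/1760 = 3/880=   0.00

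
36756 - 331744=-294988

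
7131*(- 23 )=-164013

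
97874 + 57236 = 155110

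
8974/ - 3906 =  - 3+196/279 = -2.30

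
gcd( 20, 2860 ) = 20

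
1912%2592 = 1912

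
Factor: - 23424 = - 2^7*3^1 * 61^1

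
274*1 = 274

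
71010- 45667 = 25343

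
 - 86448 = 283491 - 369939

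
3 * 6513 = 19539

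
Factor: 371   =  7^1*53^1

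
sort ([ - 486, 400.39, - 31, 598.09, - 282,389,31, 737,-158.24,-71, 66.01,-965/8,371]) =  [ - 486, - 282,-158.24,- 965/8, - 71, - 31 , 31,66.01, 371,389,400.39, 598.09,  737] 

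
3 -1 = 2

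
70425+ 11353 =81778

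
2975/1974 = 1 + 143/282 = 1.51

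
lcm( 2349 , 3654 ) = 32886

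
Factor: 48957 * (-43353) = - 2122432821 = -3^3* 4817^1*16319^1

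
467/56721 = 467/56721 = 0.01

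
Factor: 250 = 2^1*5^3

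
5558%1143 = 986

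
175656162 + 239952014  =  415608176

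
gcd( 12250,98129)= 1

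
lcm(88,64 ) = 704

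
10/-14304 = -1 + 7147/7152 = -0.00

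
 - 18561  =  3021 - 21582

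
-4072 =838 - 4910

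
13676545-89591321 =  - 75914776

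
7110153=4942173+2167980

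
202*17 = 3434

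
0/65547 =0= 0.00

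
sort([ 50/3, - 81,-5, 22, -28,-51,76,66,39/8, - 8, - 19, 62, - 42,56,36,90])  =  [-81, - 51, - 42, - 28 , - 19, - 8, - 5,39/8,50/3, 22,36,56,62, 66,76,  90]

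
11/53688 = 11/53688 = 0.00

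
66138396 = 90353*732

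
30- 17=13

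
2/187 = 2/187 = 0.01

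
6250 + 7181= 13431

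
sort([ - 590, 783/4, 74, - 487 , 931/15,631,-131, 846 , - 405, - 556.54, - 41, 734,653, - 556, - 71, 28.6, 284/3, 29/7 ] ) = [ - 590,  -  556.54 , - 556, - 487, - 405, - 131,-71, - 41, 29/7,28.6,  931/15 , 74,284/3,783/4,631 , 653, 734, 846 ]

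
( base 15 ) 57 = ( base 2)1010010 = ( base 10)82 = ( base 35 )2C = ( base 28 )2q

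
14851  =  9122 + 5729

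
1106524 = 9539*116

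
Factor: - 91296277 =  - 67^1*1362631^1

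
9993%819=165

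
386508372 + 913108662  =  1299617034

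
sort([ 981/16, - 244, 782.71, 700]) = [ - 244, 981/16,700,782.71] 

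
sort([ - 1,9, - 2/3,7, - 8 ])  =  [ - 8, - 1, - 2/3,7, 9 ]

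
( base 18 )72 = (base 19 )6e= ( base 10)128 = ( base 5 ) 1003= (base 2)10000000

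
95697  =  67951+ 27746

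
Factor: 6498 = 2^1*3^2*19^2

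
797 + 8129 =8926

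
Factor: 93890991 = 3^1*23^1*211^1*6449^1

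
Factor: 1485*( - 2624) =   -  3896640 = -  2^6*3^3*5^1*11^1*41^1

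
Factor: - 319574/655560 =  - 159787/327780 = - 2^( - 2)*3^ ( - 3 )*5^( - 1)*607^ ( -1)*159787^1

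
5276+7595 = 12871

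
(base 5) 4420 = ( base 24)11A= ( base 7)1531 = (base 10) 610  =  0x262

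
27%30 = 27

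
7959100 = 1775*4484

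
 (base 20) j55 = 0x1E19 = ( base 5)221310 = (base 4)1320121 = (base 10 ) 7705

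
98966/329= 14138/47= 300.81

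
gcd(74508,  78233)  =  1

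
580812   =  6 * 96802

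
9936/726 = 1656/121 = 13.69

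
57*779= 44403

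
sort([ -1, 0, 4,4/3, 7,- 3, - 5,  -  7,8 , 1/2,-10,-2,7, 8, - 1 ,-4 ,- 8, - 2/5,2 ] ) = [  -  10, - 8, - 7, - 5,-4 , - 3, - 2,-1 ,-1, - 2/5, 0, 1/2, 4/3,2, 4, 7,  7,8,8] 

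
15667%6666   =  2335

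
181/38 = 4 + 29/38 = 4.76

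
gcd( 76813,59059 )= 11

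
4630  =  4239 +391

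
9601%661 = 347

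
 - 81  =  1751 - 1832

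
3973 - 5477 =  - 1504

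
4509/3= 1503 = 1503.00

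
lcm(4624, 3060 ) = 208080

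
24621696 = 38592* 638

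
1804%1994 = 1804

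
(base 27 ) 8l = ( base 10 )237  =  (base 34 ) 6X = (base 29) 85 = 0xED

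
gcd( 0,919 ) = 919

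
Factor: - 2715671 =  - 7^1*387953^1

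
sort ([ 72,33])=[ 33 , 72]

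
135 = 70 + 65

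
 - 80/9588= - 20/2397 = - 0.01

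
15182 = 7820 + 7362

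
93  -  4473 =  - 4380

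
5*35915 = 179575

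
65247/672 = 3107/32 = 97.09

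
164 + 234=398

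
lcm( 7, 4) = 28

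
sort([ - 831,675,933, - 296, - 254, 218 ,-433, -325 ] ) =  [- 831, - 433,-325,- 296,  -  254, 218, 675, 933 ] 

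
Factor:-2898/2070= - 7/5 =- 5^( - 1) *7^1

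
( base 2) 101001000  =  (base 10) 328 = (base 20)g8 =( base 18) 104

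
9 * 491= 4419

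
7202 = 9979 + - 2777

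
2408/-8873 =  - 2408/8873=- 0.27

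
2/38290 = 1/19145 = 0.00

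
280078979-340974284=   - 60895305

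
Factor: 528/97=2^4*3^1*11^1*97^( - 1) 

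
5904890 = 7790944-1886054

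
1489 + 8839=10328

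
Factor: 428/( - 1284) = -1/3 = -3^( - 1 )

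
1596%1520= 76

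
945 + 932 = 1877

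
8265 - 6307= 1958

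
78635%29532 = 19571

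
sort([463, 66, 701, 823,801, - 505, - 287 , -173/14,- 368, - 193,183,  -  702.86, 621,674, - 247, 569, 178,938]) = [- 702.86 , - 505,  -  368, - 287, - 247,-193, - 173/14 , 66,  178, 183, 463,569,621, 674, 701, 801,823,938 ]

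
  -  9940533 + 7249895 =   -  2690638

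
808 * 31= 25048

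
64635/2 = 32317 + 1/2 = 32317.50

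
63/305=63/305 = 0.21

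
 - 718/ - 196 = 359/98=3.66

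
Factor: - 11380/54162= - 5690/27081 = - 2^1*3^ ( - 3 )*5^1*17^(-1 )*59^( -1 )*569^1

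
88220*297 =26201340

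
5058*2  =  10116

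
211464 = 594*356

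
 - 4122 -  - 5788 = 1666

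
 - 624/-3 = 208 + 0/1 = 208.00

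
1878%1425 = 453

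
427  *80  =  34160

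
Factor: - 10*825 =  - 8250 = -2^1*3^1*5^3*11^1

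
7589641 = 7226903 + 362738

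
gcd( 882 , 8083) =1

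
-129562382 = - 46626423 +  - 82935959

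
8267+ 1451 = 9718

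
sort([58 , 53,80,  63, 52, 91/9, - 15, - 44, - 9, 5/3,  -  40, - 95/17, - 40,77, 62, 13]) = [ - 44, - 40, - 40, - 15, - 9,- 95/17, 5/3, 91/9,  13,  52,  53, 58, 62, 63, 77,  80] 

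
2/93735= 2/93735 = 0.00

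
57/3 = 19 = 19.00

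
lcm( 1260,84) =1260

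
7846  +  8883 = 16729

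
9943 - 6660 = 3283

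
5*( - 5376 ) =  - 26880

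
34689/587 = 34689/587= 59.10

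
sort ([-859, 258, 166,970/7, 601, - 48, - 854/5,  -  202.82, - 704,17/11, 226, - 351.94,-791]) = [ - 859 , - 791, - 704,- 351.94,-202.82, - 854/5,-48, 17/11, 970/7, 166,226,  258, 601] 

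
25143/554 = 45 + 213/554 = 45.38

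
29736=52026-22290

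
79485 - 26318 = 53167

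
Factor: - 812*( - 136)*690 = 76198080 = 2^6*3^1 * 5^1*7^1*17^1*23^1*29^1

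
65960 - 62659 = 3301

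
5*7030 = 35150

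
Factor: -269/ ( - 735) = 3^ ( - 1)*5^( - 1 )*7^( - 2)*269^1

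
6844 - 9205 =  - 2361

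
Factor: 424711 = 7^1*17^1*43^1 * 83^1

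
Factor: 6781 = 6781^1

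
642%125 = 17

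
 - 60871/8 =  - 7609+1/8 = - 7608.88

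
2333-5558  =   - 3225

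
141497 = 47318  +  94179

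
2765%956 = 853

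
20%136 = 20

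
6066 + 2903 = 8969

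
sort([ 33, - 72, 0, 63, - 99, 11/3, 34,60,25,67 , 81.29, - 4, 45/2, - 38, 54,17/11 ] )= [-99, -72,  -  38, - 4,0, 17/11, 11/3,45/2, 25,33,34,54, 60,  63,67,81.29 ]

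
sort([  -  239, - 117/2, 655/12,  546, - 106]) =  [ - 239,-106,  -  117/2, 655/12, 546 ]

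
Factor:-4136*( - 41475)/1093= 171540600/1093 = 2^3  *  3^1*5^2*7^1*11^1*47^1*79^1*1093^( - 1 )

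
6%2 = 0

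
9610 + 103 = 9713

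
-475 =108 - 583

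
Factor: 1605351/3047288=2^( - 3 )*3^1 * 11^1*53^(-1)*7187^ (-1 ) *48647^1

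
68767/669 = 102 + 529/669 = 102.79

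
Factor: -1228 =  - 2^2*307^1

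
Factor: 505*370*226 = 2^2*5^2 * 37^1*101^1*113^1 = 42228100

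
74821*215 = 16086515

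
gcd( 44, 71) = 1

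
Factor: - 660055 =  - 5^1*11^2*1091^1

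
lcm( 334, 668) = 668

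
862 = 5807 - 4945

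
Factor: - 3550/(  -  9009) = 2^1* 3^( - 2 )*5^2*7^( - 1 ) * 11^(-1 )*13^ ( - 1)*71^1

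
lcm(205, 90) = 3690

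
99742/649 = 153 + 445/649 =153.69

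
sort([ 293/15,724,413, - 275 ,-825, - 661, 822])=[ - 825, - 661, - 275,293/15,  413,724,  822]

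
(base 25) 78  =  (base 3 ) 20210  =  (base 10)183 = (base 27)6L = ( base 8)267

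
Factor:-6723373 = -31^1*73^1*2971^1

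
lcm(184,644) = 1288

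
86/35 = 86/35=2.46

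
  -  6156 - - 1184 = -4972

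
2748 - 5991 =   -  3243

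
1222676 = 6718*182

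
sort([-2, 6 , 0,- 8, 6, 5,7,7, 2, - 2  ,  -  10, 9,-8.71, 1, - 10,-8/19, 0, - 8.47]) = [-10, - 10,  -  8.71, - 8.47,- 8,  -  2, - 2,  -  8/19 , 0, 0, 1,2,5, 6,  6, 7, 7, 9] 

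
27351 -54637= - 27286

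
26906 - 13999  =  12907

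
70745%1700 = 1045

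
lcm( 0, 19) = 0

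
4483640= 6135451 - 1651811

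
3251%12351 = 3251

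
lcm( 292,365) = 1460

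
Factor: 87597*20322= 1780146234  =  2^1*3^4*1129^1*9733^1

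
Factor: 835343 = 293^1*2851^1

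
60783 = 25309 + 35474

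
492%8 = 4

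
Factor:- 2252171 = -41^1*163^1*337^1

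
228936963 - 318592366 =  - 89655403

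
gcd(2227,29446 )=1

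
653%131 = 129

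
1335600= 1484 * 900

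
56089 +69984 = 126073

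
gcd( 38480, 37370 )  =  370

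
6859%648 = 379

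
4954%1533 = 355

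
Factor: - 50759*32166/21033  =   - 181412666/2337 = -2^1*3^(  -  1)*19^( - 1 )*41^(- 1 )*193^1*263^1*1787^1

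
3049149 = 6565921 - 3516772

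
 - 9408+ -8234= - 17642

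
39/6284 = 39/6284=0.01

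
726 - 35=691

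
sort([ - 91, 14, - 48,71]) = [ - 91 , - 48,  14,71] 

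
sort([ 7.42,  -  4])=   [ - 4,  7.42]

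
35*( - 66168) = - 2315880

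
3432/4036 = 858/1009 = 0.85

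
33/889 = 33/889 = 0.04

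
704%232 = 8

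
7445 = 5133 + 2312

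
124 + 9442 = 9566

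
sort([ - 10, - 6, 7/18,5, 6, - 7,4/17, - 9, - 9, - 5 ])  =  [-10, - 9, - 9, - 7,- 6,  -  5, 4/17, 7/18,5,  6]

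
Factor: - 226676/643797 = -2^2* 3^(-2)*7^(-1 ) * 11^ ( - 1)*61^1  =  - 244/693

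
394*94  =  37036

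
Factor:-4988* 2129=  - 10619452 = - 2^2*29^1 *43^1*2129^1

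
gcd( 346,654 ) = 2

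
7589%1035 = 344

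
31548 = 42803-11255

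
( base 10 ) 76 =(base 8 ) 114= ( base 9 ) 84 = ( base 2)1001100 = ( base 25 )31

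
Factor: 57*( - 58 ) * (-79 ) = 2^1 * 3^1 * 19^1*29^1 * 79^1= 261174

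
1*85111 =85111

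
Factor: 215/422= 2^(-1 ) * 5^1*43^1*211^ ( - 1)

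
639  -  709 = -70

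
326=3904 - 3578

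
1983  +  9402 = 11385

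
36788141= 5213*7057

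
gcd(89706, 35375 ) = 1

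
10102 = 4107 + 5995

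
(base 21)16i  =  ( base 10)585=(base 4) 21021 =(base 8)1111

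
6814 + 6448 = 13262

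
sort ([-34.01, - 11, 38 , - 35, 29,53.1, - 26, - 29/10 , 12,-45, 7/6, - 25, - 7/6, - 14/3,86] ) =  [ - 45, - 35,- 34.01, - 26, - 25,-11, - 14/3, - 29/10,  -  7/6, 7/6,  12, 29, 38,53.1, 86 ] 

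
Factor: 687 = 3^1*229^1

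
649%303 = 43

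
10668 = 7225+3443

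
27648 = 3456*8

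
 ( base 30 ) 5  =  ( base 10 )5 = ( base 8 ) 5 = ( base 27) 5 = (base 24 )5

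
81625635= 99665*819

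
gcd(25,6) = 1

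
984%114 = 72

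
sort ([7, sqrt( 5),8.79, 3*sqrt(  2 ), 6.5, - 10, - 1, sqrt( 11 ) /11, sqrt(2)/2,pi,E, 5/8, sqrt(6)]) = [-10, - 1,sqrt( 11) /11, 5/8,sqrt( 2) /2,  sqrt( 5),  sqrt(6), E , pi, 3  *sqrt( 2 ), 6.5, 7,8.79]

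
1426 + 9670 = 11096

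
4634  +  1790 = 6424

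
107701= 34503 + 73198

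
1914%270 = 24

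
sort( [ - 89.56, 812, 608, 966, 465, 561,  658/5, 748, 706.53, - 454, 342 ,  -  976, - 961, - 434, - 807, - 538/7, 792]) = [ - 976, - 961,- 807,-454, - 434,  -  89.56, - 538/7 , 658/5, 342, 465,561, 608 , 706.53 , 748, 792, 812, 966 ]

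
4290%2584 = 1706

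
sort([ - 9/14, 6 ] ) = [ - 9/14,6 ] 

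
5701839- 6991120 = -1289281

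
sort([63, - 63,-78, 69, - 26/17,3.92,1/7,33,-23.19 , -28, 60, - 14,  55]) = [ - 78, - 63, -28,-23.19,-14, - 26/17,1/7,3.92,33,55, 60, 63,69] 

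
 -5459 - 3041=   -  8500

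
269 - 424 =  - 155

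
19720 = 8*2465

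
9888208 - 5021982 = 4866226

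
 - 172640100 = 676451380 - 849091480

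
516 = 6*86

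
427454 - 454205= - 26751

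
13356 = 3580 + 9776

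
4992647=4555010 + 437637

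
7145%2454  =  2237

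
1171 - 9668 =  - 8497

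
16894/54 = 8447/27 = 312.85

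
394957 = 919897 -524940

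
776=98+678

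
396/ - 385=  - 2 + 34/35 = -1.03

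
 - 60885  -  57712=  - 118597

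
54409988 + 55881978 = 110291966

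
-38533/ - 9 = 38533/9 = 4281.44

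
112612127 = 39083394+73528733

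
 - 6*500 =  - 3000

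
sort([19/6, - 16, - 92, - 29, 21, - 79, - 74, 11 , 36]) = [ - 92, - 79, - 74, - 29,-16, 19/6, 11, 21,36 ] 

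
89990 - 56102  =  33888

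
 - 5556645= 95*( -58491)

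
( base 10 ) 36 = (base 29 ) 17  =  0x24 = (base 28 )18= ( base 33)13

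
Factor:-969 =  - 3^1 *17^1*19^1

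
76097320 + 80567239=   156664559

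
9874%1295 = 809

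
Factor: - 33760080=-2^4*3^2*5^1 * 46889^1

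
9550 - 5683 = 3867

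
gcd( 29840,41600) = 80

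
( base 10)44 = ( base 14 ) 32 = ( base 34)1a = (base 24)1K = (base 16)2c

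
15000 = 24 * 625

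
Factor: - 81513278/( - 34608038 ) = 7^1*11^1*4027^( - 1 ) * 4297^( - 1) * 529307^1= 40756639/17304019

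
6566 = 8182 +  - 1616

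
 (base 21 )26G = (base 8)2000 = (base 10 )1024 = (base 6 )4424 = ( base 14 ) 532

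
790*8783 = 6938570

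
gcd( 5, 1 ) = 1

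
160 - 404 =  - 244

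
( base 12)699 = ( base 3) 1100100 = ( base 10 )981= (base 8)1725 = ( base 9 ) 1310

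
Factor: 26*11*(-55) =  -15730 =- 2^1 * 5^1 * 11^2*13^1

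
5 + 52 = 57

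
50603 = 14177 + 36426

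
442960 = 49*9040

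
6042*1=6042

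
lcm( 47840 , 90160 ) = 2344160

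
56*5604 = 313824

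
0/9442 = 0=0.00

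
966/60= 161/10= 16.10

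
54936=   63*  872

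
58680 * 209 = 12264120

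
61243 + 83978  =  145221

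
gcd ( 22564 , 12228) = 4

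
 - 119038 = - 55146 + -63892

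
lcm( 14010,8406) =42030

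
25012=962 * 26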